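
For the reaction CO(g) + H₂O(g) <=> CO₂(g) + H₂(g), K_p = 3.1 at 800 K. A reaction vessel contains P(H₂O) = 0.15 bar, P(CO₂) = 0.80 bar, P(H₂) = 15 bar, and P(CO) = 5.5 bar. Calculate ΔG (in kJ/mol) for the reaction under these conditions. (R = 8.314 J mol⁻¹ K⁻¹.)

Q_p = P(CO₂)·P(H₂) / (P(CO)·P(H₂O)) = (0.80)·(15) / ((5.5)·(0.15)) = 14.5
ΔG = RT ln(Q_p/K_p) = (8.314 J mol⁻¹ K⁻¹)(800 K) × ln(14.5/3.1)
   = (6.651 kJ/mol)(1.543) = 10.3 kJ/mol
ΔG > 0, so the forward reaction is non-spontaneous (proceeds in reverse).

ΔG = 10.3 kJ/mol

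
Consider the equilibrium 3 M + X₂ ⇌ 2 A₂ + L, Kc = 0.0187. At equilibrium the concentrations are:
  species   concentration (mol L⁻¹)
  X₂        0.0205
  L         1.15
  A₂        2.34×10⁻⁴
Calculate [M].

[M] = 0.0548 mol L⁻¹

At equilibrium, Kc = [A₂]²·[L] / ([M]³·[X₂]) = 0.0187.
(2.34×10⁻⁴)²·(1.15) / (([M])³·(0.0205)) = 0.0187
[M]³ = 1.64×10⁻⁴ ⇒ [M] = 0.0548 mol L⁻¹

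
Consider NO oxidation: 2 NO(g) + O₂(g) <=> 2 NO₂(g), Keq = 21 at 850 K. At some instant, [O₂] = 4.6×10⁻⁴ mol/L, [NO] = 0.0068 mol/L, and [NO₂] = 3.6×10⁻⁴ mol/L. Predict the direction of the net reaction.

Q = [NO₂]² / ([NO]²·[O₂]) = (3.6×10⁻⁴)² / ((0.0068)²·(4.6×10⁻⁴)) = 6.1
Q = 6.1 < Keq = 21, so the forward reaction proceeds.

toward products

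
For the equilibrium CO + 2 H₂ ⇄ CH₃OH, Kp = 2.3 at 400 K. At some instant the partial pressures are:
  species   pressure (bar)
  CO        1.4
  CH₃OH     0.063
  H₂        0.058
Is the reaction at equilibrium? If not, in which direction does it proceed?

Qp = P(CH₃OH) / (P(CO)·P(H₂)²) = (0.063) / ((1.4)·(0.058)²) = 13
Qp = 13 > Kp = 2.3, so the reverse reaction proceeds.

toward reactants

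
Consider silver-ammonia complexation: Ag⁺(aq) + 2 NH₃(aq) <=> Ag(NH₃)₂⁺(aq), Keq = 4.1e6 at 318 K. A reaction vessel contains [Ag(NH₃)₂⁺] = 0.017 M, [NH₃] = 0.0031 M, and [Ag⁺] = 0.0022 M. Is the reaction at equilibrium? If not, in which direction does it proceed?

to the right

Q = [Ag(NH₃)₂⁺] / ([Ag⁺]·[NH₃]²) = (0.017) / ((0.0022)·(0.0031)²) = 8.0e5
Q = 8.0e5 < Keq = 4.1e6, so the forward reaction proceeds.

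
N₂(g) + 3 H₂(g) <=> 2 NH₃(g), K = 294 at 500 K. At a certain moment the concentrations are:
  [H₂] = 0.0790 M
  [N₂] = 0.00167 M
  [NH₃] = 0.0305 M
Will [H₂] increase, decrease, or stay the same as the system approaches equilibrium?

increase

Q = [NH₃]² / ([N₂]·[H₂]³) = (0.0305)² / ((0.00167)·(0.0790)³) = 1130
Q = 1130 > K = 294: net reverse reaction.
H₂ is a reactant, so it increases.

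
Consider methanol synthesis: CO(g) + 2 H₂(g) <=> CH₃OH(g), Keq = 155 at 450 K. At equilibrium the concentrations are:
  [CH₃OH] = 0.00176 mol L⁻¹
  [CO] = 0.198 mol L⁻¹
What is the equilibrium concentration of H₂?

[H₂] = 0.00757 mol L⁻¹

At equilibrium, Keq = [CH₃OH] / ([CO]·[H₂]²) = 155.
(0.00176) / ((0.198)·([H₂])²) = 155
[H₂]² = 5.73×10⁻⁵ ⇒ [H₂] = 0.00757 mol L⁻¹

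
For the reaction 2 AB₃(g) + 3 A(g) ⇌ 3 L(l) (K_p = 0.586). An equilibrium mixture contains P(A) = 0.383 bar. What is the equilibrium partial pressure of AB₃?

(L is a pure liquid — omitted from K_p.)
At equilibrium, K_p = 1 / (P(AB₃)²·P(A)³) = 0.586.
1 / ((P(AB₃))²·(0.383)³) = 0.586
P(AB₃)² = 30.4 ⇒ P(AB₃) = 5.51 bar

P(AB₃) = 5.51 bar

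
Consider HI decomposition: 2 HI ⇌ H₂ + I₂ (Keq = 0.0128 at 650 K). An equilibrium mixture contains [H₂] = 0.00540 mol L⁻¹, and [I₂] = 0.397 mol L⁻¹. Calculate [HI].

At equilibrium, Keq = [H₂]·[I₂] / [HI]² = 0.0128.
(0.00540)·(0.397) / ([HI])² = 0.0128
[HI]² = 0.167 ⇒ [HI] = 0.409 mol L⁻¹

[HI] = 0.409 mol L⁻¹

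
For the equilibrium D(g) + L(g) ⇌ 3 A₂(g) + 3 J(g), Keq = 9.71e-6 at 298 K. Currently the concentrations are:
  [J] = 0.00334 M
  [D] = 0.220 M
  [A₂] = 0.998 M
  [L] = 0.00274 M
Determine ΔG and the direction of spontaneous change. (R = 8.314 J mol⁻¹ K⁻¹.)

ΔG = 4.57 kJ/mol; the forward reaction is non-spontaneous

Q = [A₂]³·[J]³ / ([D]·[L]) = (0.998)³·(0.00334)³ / ((0.220)·(0.00274)) = 6.14e-5
ΔG = RT ln(Q/Keq) = (8.314 J mol⁻¹ K⁻¹)(298 K) × ln(6.14e-5/9.71e-6)
   = (2.478 kJ/mol)(1.844) = 4.57 kJ/mol
ΔG > 0, so the forward reaction is non-spontaneous (proceeds in reverse).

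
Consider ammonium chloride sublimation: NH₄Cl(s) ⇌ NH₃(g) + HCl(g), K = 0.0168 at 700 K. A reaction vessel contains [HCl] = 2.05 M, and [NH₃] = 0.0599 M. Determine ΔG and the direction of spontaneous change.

ΔG = 11.6 kJ/mol; the forward reaction is non-spontaneous

(NH₄Cl is a pure solid — omitted from Q.)
Q = [NH₃]·[HCl] = (0.0599)·(2.05) = 0.123
ΔG = RT ln(Q/K) = (8.314 J mol⁻¹ K⁻¹)(700 K) × ln(0.123/0.0168)
   = (5.820 kJ/mol)(1.991) = 11.6 kJ/mol
ΔG > 0, so the forward reaction is non-spontaneous (proceeds in reverse).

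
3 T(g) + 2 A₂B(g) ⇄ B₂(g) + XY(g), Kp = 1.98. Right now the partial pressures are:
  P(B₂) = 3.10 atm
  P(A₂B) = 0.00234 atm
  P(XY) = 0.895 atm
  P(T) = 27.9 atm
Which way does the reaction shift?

toward reactants

Qp = P(B₂)·P(XY) / (P(T)³·P(A₂B)²) = (3.10)·(0.895) / ((27.9)³·(0.00234)²) = 23.3
Qp = 23.3 > Kp = 1.98, so the reverse reaction proceeds.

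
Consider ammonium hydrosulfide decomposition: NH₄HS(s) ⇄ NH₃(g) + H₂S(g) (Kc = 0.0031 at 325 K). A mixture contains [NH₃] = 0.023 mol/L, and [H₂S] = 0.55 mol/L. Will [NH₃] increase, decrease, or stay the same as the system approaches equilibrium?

decrease

(NH₄HS is a pure solid — omitted from Qc.)
Qc = [NH₃]·[H₂S] = (0.023)·(0.55) = 0.013
Qc = 0.013 > Kc = 0.0031: net reverse reaction.
NH₃ is a product, so it decreases.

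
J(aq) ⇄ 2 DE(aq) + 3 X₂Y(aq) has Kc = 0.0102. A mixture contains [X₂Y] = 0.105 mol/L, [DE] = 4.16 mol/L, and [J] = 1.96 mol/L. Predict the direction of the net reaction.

Qc = [DE]²·[X₂Y]³ / [J] = (4.16)²·(0.105)³ / (1.96) = 0.0102
Qc = 0.0102 = Kc, so the system is already at equilibrium.

no net change (already at equilibrium)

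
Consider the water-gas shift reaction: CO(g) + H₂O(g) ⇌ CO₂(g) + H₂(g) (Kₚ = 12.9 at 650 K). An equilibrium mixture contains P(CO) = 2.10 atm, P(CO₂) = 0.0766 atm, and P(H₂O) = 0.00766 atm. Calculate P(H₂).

P(H₂) = 2.71 atm

At equilibrium, Kₚ = P(CO₂)·P(H₂) / (P(CO)·P(H₂O)) = 12.9.
(0.0766)·(P(H₂)) / ((2.10)·(0.00766)) = 12.9
P(H₂) = 2.71 atm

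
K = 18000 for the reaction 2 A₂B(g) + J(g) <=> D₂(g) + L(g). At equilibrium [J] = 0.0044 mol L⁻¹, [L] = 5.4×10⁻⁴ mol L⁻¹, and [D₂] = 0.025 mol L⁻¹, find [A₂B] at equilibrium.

At equilibrium, K = [D₂]·[L] / ([A₂B]²·[J]) = 18000.
(0.025)·(5.4×10⁻⁴) / (([A₂B])²·(0.0044)) = 18000
[A₂B]² = 1.70×10⁻⁷ ⇒ [A₂B] = 4.1×10⁻⁴ mol L⁻¹

[A₂B] = 4.1×10⁻⁴ mol L⁻¹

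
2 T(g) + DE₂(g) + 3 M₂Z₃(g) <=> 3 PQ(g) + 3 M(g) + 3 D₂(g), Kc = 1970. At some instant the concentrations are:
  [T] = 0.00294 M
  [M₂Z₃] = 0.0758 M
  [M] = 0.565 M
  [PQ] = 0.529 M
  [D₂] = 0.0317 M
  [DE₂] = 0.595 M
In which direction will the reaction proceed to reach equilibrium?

Qc = [PQ]³·[M]³·[D₂]³ / ([T]²·[DE₂]·[M₂Z₃]³) = (0.529)³·(0.565)³·(0.0317)³ / ((0.00294)²·(0.595)·(0.0758)³) = 380
Qc = 380 < Kc = 1970, so the forward reaction proceeds.

forward (toward products)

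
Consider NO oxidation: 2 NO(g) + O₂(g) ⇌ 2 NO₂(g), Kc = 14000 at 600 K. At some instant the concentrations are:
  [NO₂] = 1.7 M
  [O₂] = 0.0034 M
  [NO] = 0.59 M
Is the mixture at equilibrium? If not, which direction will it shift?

Qc = [NO₂]² / ([NO]²·[O₂]) = (1.7)² / ((0.59)²·(0.0034)) = 2400
Qc = 2400 < Kc = 14000: net forward reaction.

no; Q < K, reaction proceeds forward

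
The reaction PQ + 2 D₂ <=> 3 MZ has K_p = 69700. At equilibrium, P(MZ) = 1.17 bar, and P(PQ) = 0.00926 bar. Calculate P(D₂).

P(D₂) = 0.0498 bar

At equilibrium, K_p = P(MZ)³ / (P(PQ)·P(D₂)²) = 69700.
(1.17)³ / ((0.00926)·(P(D₂))²) = 69700
P(D₂)² = 0.00248 ⇒ P(D₂) = 0.0498 bar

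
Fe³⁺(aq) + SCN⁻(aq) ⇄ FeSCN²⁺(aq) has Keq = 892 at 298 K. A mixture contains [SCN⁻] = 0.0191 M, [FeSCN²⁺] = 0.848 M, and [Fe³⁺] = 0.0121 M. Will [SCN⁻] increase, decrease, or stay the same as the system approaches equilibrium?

increase

Q = [FeSCN²⁺] / ([Fe³⁺]·[SCN⁻]) = (0.848) / ((0.0121)·(0.0191)) = 3670
Q = 3670 > Keq = 892: net reverse reaction.
SCN⁻ is a reactant, so it increases.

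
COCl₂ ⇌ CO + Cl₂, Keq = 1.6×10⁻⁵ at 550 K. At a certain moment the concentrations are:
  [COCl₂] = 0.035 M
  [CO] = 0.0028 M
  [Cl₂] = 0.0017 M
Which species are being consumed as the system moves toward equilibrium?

CO, Cl₂ (products)

Q = [CO]·[Cl₂] / [COCl₂] = (0.0028)·(0.0017) / (0.035) = 1.4×10⁻⁴
Q = 1.4×10⁻⁴ > Keq = 1.6×10⁻⁵: net reverse reaction.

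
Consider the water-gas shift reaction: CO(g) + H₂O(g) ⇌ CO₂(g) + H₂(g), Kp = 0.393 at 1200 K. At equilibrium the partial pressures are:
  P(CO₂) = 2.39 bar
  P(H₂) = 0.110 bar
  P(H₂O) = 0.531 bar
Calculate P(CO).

At equilibrium, Kp = P(CO₂)·P(H₂) / (P(CO)·P(H₂O)) = 0.393.
(2.39)·(0.110) / ((P(CO))·(0.531)) = 0.393
P(CO) = 1.26 bar

P(CO) = 1.26 bar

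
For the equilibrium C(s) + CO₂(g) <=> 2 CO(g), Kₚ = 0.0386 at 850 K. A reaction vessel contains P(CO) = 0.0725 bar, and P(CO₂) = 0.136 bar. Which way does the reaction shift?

(C is a pure solid — omitted from Qₚ.)
Qₚ = P(CO)² / P(CO₂) = (0.0725)² / (0.136) = 0.0386
Qₚ = 0.0386 = Kₚ, so the system is already at equilibrium.

at equilibrium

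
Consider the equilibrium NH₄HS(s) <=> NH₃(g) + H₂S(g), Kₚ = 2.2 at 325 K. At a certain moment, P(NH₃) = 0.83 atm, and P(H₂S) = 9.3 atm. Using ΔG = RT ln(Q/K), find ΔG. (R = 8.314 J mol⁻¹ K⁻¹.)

(NH₄HS is a pure solid — omitted from Qₚ.)
Qₚ = P(NH₃)·P(H₂S) = (0.83)·(9.3) = 7.72
ΔG = RT ln(Qₚ/Kₚ) = (8.314 J mol⁻¹ K⁻¹)(325 K) × ln(7.72/2.2)
   = (2.702 kJ/mol)(1.255) = 3.39 kJ/mol
ΔG > 0, so the forward reaction is non-spontaneous (proceeds in reverse).

ΔG = 3.39 kJ/mol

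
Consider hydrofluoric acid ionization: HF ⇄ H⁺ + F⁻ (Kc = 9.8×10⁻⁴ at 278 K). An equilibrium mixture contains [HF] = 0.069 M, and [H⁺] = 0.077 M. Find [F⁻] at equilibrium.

[F⁻] = 8.8×10⁻⁴ M

At equilibrium, Kc = [H⁺]·[F⁻] / [HF] = 9.8×10⁻⁴.
(0.077)·([F⁻]) / (0.069) = 9.8×10⁻⁴
[F⁻] = 8.78×10⁻⁴ = 8.8×10⁻⁴ M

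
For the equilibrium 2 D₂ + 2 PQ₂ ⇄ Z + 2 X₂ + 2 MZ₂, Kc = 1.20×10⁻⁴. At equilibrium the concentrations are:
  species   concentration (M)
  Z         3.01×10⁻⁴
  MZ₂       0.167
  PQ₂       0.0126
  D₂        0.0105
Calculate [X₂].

[X₂] = 5.00×10⁻⁴ M

At equilibrium, Kc = [Z]·[X₂]²·[MZ₂]² / ([D₂]²·[PQ₂]²) = 1.20×10⁻⁴.
(3.01×10⁻⁴)·([X₂])²·(0.167)² / ((0.0105)²·(0.0126)²) = 1.20×10⁻⁴
[X₂]² = 2.50×10⁻⁷ ⇒ [X₂] = 5.00×10⁻⁴ M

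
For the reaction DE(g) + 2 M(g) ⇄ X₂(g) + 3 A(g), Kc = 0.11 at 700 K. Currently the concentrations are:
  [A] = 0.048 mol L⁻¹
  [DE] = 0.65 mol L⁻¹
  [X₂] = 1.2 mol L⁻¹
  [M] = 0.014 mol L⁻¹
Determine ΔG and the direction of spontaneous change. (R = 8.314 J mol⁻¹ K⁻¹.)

Qc = [X₂]·[A]³ / ([DE]·[M]²) = (1.2)·(0.048)³ / ((0.65)·(0.014)²) = 1.04
ΔG = RT ln(Qc/Kc) = (8.314 J mol⁻¹ K⁻¹)(700 K) × ln(1.04/0.11)
   = (5.820 kJ/mol)(2.246) = 13.1 kJ/mol
ΔG > 0, so the forward reaction is non-spontaneous (proceeds in reverse).

ΔG = 13.1 kJ/mol; the forward reaction is non-spontaneous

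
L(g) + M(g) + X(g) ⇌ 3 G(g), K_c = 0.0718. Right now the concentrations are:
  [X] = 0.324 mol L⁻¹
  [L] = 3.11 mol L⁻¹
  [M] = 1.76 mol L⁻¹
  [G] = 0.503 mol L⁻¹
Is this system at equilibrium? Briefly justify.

yes, at equilibrium

Q_c = [G]³ / ([L]·[M]·[X]) = (0.503)³ / ((3.11)·(1.76)·(0.324)) = 0.0718
Q_c = 0.0718 = K_c; the system is at equilibrium.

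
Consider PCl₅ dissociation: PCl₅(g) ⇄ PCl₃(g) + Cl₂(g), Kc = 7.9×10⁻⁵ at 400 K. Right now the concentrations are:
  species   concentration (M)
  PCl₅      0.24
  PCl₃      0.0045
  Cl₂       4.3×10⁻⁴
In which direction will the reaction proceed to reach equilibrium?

Qc = [PCl₃]·[Cl₂] / [PCl₅] = (0.0045)·(4.3×10⁻⁴) / (0.24) = 8.1×10⁻⁶
Qc = 8.1×10⁻⁶ < Kc = 7.9×10⁻⁵, so the forward reaction proceeds.

forward (toward products)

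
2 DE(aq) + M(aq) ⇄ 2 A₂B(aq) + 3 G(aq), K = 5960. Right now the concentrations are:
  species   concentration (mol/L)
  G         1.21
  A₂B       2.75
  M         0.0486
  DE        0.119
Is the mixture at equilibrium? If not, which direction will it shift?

Q = [A₂B]²·[G]³ / ([DE]²·[M]) = (2.75)²·(1.21)³ / ((0.119)²·(0.0486)) = 19500
Q = 19500 > K = 5960: net reverse reaction.

no; Q > K, reaction proceeds in reverse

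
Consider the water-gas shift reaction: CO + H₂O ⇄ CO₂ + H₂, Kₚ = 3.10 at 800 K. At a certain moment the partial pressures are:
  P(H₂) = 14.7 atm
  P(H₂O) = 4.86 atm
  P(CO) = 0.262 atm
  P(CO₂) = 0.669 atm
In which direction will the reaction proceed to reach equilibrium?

Qₚ = P(CO₂)·P(H₂) / (P(CO)·P(H₂O)) = (0.669)·(14.7) / ((0.262)·(4.86)) = 7.72
Qₚ = 7.72 > Kₚ = 3.10, so the reverse reaction proceeds.

in the reverse direction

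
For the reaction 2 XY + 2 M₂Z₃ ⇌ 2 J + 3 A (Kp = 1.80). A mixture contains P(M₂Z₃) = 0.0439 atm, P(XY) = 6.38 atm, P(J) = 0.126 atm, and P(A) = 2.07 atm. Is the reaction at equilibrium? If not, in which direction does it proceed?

at equilibrium

Qp = P(J)²·P(A)³ / (P(XY)²·P(M₂Z₃)²) = (0.126)²·(2.07)³ / ((6.38)²·(0.0439)²) = 1.80
Qp = 1.80 = Kp, so the system is already at equilibrium.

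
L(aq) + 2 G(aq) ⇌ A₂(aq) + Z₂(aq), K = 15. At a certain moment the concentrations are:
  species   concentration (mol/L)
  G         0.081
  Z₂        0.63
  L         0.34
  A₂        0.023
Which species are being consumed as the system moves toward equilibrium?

Q = [A₂]·[Z₂] / ([L]·[G]²) = (0.023)·(0.63) / ((0.34)·(0.081)²) = 6.5
Q = 6.5 < K = 15: net forward reaction.

L, G (reactants)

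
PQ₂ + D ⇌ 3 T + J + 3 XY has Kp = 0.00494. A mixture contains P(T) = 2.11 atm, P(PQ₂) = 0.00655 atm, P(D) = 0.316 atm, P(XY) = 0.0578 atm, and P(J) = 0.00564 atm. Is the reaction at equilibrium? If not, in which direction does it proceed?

no net change (already at equilibrium)

Qp = P(T)³·P(J)·P(XY)³ / (P(PQ₂)·P(D)) = (2.11)³·(0.00564)·(0.0578)³ / ((0.00655)·(0.316)) = 0.00494
Qp = 0.00494 = Kp, so the system is already at equilibrium.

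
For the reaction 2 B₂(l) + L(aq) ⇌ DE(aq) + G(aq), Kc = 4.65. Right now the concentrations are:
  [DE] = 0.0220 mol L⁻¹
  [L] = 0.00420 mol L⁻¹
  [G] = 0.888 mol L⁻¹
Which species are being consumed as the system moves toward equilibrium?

none (at equilibrium)

(B₂ is a pure liquid — omitted from Qc.)
Qc = [DE]·[G] / [L] = (0.0220)·(0.888) / (0.00420) = 4.65
Qc = 4.65 = Kc; the system is at equilibrium.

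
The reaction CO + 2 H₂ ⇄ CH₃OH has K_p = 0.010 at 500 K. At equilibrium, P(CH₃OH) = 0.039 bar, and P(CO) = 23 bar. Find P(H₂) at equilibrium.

P(H₂) = 0.41 bar

At equilibrium, K_p = P(CH₃OH) / (P(CO)·P(H₂)²) = 0.010.
(0.039) / ((23)·(P(H₂))²) = 0.010
P(H₂)² = 0.170 ⇒ P(H₂) = 0.41 bar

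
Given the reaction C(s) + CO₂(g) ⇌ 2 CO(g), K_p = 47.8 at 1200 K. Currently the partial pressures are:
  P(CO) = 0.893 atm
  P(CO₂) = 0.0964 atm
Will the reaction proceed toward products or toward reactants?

(C is a pure solid — omitted from Q_p.)
Q_p = P(CO)² / P(CO₂) = (0.893)² / (0.0964) = 8.27
Q_p = 8.27 < K_p = 47.8, so the forward reaction proceeds.

in the forward direction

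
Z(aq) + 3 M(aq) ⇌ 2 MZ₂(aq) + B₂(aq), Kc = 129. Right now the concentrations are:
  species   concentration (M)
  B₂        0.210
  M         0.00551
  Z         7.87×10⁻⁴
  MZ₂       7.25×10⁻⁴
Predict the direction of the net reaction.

to the left

Qc = [MZ₂]²·[B₂] / ([Z]·[M]³) = (7.25×10⁻⁴)²·(0.210) / ((7.87×10⁻⁴)·(0.00551)³) = 838
Qc = 838 > Kc = 129, so the reverse reaction proceeds.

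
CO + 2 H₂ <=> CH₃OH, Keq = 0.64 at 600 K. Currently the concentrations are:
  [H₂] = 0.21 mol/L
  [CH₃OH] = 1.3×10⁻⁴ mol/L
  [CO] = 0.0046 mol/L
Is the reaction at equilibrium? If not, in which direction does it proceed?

no net change (already at equilibrium)

Q = [CH₃OH] / ([CO]·[H₂]²) = (1.3×10⁻⁴) / ((0.0046)·(0.21)²) = 0.64
Q = 0.64 = Keq, so the system is already at equilibrium.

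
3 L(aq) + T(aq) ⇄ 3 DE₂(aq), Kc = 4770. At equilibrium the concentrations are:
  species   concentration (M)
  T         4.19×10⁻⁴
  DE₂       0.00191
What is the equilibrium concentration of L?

At equilibrium, Kc = [DE₂]³ / ([L]³·[T]) = 4770.
(0.00191)³ / (([L])³·(4.19×10⁻⁴)) = 4770
[L]³ = 3.49×10⁻⁹ ⇒ [L] = 0.00152 M

[L] = 0.00152 M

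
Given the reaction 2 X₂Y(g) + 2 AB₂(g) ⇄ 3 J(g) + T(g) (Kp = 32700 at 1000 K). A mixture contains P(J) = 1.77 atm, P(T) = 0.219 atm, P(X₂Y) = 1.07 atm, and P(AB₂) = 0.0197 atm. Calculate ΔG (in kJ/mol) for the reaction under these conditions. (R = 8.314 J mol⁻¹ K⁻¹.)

ΔG = -20.6 kJ/mol

Qp = P(J)³·P(T) / (P(X₂Y)²·P(AB₂)²) = (1.77)³·(0.219) / ((1.07)²·(0.0197)²) = 2730
ΔG = RT ln(Qp/Kp) = (8.314 J mol⁻¹ K⁻¹)(1000 K) × ln(2730/32700)
   = (8.314 kJ/mol)(-2.483) = -20.6 kJ/mol
ΔG < 0, so the forward reaction is spontaneous (proceeds forward).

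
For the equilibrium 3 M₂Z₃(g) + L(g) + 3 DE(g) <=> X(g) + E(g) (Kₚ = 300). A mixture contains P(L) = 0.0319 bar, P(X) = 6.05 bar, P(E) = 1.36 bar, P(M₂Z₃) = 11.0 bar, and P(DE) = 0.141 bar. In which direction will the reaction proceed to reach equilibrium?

forward (toward products)

Qₚ = P(X)·P(E) / (P(M₂Z₃)³·P(L)·P(DE)³) = (6.05)·(1.36) / ((11.0)³·(0.0319)·(0.141)³) = 69.1
Qₚ = 69.1 < Kₚ = 300, so the forward reaction proceeds.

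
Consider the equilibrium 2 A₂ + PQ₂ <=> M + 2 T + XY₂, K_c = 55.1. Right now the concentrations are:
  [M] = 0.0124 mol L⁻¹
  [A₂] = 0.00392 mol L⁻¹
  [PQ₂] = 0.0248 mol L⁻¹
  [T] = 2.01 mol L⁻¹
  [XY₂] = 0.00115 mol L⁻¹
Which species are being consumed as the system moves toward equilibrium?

Q_c = [M]·[T]²·[XY₂] / ([A₂]²·[PQ₂]) = (0.0124)·(2.01)²·(0.00115) / ((0.00392)²·(0.0248)) = 151
Q_c = 151 > K_c = 55.1: net reverse reaction.

M, T, XY₂ (products)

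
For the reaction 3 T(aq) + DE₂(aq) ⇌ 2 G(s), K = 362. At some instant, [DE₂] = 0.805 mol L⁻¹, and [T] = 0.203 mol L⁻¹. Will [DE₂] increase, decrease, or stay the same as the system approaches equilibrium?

decrease

(G is a pure solid — omitted from Q.)
Q = 1 / ([T]³·[DE₂]) = 1 / ((0.203)³·(0.805)) = 148
Q = 148 < K = 362: net forward reaction.
DE₂ is a reactant, so it decreases.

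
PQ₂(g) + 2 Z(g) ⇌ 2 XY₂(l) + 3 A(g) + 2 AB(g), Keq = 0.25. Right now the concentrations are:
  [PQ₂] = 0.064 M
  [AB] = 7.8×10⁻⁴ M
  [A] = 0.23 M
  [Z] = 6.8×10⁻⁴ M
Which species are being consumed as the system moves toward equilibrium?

(XY₂ is a pure liquid — omitted from Q.)
Q = [A]³·[AB]² / ([PQ₂]·[Z]²) = (0.23)³·(7.8×10⁻⁴)² / ((0.064)·(6.8×10⁻⁴)²) = 0.25
Q = 0.25 = Keq; the system is at equilibrium.

none (at equilibrium)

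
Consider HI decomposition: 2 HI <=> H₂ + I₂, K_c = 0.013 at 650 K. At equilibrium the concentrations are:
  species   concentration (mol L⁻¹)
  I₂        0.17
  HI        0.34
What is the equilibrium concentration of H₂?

At equilibrium, K_c = [H₂]·[I₂] / [HI]² = 0.013.
([H₂])·(0.17) / (0.34)² = 0.013
[H₂] = 0.00884 = 0.0088 mol L⁻¹

[H₂] = 0.0088 mol L⁻¹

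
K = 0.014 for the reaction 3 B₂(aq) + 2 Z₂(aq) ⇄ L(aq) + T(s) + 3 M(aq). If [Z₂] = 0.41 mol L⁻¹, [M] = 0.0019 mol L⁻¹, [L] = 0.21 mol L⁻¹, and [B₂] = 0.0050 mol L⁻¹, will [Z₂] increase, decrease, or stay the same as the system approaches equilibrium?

increase

(T is a pure solid — omitted from Q.)
Q = [L]·[M]³ / ([B₂]³·[Z₂]²) = (0.21)·(0.0019)³ / ((0.0050)³·(0.41)²) = 0.069
Q = 0.069 > K = 0.014: net reverse reaction.
Z₂ is a reactant, so it increases.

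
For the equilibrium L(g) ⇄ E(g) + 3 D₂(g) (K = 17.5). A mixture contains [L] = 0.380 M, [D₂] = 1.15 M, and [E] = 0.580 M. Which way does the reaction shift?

toward products

Q = [E]·[D₂]³ / [L] = (0.580)·(1.15)³ / (0.380) = 2.32
Q = 2.32 < K = 17.5, so the forward reaction proceeds.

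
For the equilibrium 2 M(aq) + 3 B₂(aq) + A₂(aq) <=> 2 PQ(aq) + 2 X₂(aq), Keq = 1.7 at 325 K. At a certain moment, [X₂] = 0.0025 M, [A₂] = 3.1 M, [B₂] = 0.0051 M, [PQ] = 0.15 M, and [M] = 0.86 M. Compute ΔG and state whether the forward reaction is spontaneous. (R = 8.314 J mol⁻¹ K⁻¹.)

ΔG = -3.52 kJ/mol; the forward reaction is spontaneous

Q = [PQ]²·[X₂]² / ([M]²·[B₂]³·[A₂]) = (0.15)²·(0.0025)² / ((0.86)²·(0.0051)³·(3.1)) = 0.462
ΔG = RT ln(Q/Keq) = (8.314 J mol⁻¹ K⁻¹)(325 K) × ln(0.462/1.7)
   = (2.702 kJ/mol)(-1.303) = -3.52 kJ/mol
ΔG < 0, so the forward reaction is spontaneous (proceeds forward).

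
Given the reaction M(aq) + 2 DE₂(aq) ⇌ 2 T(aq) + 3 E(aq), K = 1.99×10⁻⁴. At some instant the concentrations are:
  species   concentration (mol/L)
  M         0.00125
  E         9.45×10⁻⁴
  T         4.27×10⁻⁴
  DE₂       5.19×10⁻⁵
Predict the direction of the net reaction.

Q = [T]²·[E]³ / ([M]·[DE₂]²) = (4.27×10⁻⁴)²·(9.45×10⁻⁴)³ / ((0.00125)·(5.19×10⁻⁵)²) = 4.57×10⁻⁵
Q = 4.57×10⁻⁵ < K = 1.99×10⁻⁴, so the forward reaction proceeds.

to the right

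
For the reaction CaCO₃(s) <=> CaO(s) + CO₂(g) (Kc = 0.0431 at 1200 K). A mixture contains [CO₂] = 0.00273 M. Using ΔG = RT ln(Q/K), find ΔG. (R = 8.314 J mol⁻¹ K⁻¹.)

(CaCO₃, CaO are pure solids — omitted from Qc.)
Qc = [CO₂] = 0.00273
ΔG = RT ln(Qc/Kc) = (8.314 J mol⁻¹ K⁻¹)(1200 K) × ln(0.00273/0.0431)
   = (9.977 kJ/mol)(-2.759) = -27.5 kJ/mol
ΔG < 0, so the forward reaction is spontaneous (proceeds forward).

ΔG = -27.5 kJ/mol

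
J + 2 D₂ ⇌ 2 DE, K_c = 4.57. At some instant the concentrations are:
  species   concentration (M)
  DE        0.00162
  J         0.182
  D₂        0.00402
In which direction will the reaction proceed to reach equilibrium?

Q_c = [DE]² / ([J]·[D₂]²) = (0.00162)² / ((0.182)·(0.00402)²) = 0.892
Q_c = 0.892 < K_c = 4.57, so the forward reaction proceeds.

toward products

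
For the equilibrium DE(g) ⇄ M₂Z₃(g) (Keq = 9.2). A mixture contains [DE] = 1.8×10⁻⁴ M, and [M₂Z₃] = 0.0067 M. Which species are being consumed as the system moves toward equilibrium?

Q = [M₂Z₃] / [DE] = (0.0067) / (1.8×10⁻⁴) = 37
Q = 37 > Keq = 9.2: net reverse reaction.

M₂Z₃ (products)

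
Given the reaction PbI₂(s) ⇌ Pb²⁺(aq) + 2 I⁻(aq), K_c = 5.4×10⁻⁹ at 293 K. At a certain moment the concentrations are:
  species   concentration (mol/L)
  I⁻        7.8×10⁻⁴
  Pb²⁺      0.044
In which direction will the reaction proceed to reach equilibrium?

reverse (toward reactants)

(PbI₂ is a pure solid — omitted from Q_c.)
Q_c = [Pb²⁺]·[I⁻]² = (0.044)·(7.8×10⁻⁴)² = 2.7×10⁻⁸
Q_c = 2.7×10⁻⁸ > K_c = 5.4×10⁻⁹, so the reverse reaction proceeds.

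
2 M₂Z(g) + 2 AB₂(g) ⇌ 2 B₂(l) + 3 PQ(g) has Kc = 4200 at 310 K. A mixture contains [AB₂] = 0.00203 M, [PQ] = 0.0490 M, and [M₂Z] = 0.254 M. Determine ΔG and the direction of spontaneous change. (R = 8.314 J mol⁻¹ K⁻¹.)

(B₂ is a pure liquid — omitted from Qc.)
Qc = [PQ]³ / ([M₂Z]²·[AB₂]²) = (0.0490)³ / ((0.254)²·(0.00203)²) = 443
ΔG = RT ln(Qc/Kc) = (8.314 J mol⁻¹ K⁻¹)(310 K) × ln(443/4200)
   = (2.577 kJ/mol)(-2.249) = -5.80 kJ/mol
ΔG < 0, so the forward reaction is spontaneous (proceeds forward).

ΔG = -5.80 kJ/mol; the forward reaction is spontaneous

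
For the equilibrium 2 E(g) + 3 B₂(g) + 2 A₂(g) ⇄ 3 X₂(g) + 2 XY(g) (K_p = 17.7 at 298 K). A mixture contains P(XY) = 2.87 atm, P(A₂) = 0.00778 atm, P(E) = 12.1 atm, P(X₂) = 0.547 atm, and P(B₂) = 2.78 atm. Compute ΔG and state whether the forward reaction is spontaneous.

ΔG = -2.27 kJ/mol; the forward reaction is spontaneous

Q_p = P(X₂)³·P(XY)² / (P(E)²·P(B₂)³·P(A₂)²) = (0.547)³·(2.87)² / ((12.1)²·(2.78)³·(0.00778)²) = 7.08
ΔG = RT ln(Q_p/K_p) = (8.314 J mol⁻¹ K⁻¹)(298 K) × ln(7.08/17.7)
   = (2.478 kJ/mol)(-0.9163) = -2.27 kJ/mol
ΔG < 0, so the forward reaction is spontaneous (proceeds forward).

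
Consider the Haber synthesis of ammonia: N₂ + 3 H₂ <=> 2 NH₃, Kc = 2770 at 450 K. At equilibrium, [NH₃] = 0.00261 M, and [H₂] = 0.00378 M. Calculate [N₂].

At equilibrium, Kc = [NH₃]² / ([N₂]·[H₂]³) = 2770.
(0.00261)² / (([N₂])·(0.00378)³) = 2770
[N₂] = 0.0455 M

[N₂] = 0.0455 M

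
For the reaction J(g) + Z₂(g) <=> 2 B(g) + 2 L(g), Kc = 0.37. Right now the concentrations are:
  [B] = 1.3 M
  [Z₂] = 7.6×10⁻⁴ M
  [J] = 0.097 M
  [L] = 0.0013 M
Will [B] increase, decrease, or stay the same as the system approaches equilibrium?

increase

Qc = [B]²·[L]² / ([J]·[Z₂]) = (1.3)²·(0.0013)² / ((0.097)·(7.6×10⁻⁴)) = 0.039
Qc = 0.039 < Kc = 0.37: net forward reaction.
B is a product, so it increases.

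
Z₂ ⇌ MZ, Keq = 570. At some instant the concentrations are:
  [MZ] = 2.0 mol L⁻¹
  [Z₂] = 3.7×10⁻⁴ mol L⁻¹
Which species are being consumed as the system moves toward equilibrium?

Q = [MZ] / [Z₂] = (2.0) / (3.7×10⁻⁴) = 5400
Q = 5400 > Keq = 570: net reverse reaction.

MZ (products)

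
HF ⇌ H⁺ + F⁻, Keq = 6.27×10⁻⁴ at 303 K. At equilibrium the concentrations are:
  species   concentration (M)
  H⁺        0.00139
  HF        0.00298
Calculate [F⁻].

At equilibrium, Keq = [H⁺]·[F⁻] / [HF] = 6.27×10⁻⁴.
(0.00139)·([F⁻]) / (0.00298) = 6.27×10⁻⁴
[F⁻] = 0.00134 M

[F⁻] = 0.00134 M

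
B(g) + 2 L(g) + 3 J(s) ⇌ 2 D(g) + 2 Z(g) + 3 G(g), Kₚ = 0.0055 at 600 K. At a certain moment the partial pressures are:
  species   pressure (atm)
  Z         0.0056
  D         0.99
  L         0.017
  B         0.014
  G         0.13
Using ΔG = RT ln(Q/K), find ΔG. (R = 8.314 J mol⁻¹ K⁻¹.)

ΔG = 5.54 kJ/mol

(J is a pure solid — omitted from Qₚ.)
Qₚ = P(D)²·P(Z)²·P(G)³ / (P(B)·P(L)²) = (0.99)²·(0.0056)²·(0.13)³ / ((0.014)·(0.017)²) = 0.0167
ΔG = RT ln(Qₚ/Kₚ) = (8.314 J mol⁻¹ K⁻¹)(600 K) × ln(0.0167/0.0055)
   = (4.988 kJ/mol)(1.111) = 5.54 kJ/mol
ΔG > 0, so the forward reaction is non-spontaneous (proceeds in reverse).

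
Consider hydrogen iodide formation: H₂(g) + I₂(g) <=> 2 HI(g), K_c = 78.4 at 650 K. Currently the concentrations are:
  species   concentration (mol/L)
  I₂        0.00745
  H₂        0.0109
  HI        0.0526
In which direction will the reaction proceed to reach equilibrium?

Q_c = [HI]² / ([H₂]·[I₂]) = (0.0526)² / ((0.0109)·(0.00745)) = 34.1
Q_c = 34.1 < K_c = 78.4, so the forward reaction proceeds.

forward (toward products)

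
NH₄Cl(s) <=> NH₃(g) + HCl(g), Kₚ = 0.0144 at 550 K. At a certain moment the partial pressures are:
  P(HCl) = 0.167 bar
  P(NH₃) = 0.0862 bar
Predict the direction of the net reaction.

(NH₄Cl is a pure solid — omitted from Qₚ.)
Qₚ = P(NH₃)·P(HCl) = (0.0862)·(0.167) = 0.0144
Qₚ = 0.0144 = Kₚ, so the system is already at equilibrium.

at equilibrium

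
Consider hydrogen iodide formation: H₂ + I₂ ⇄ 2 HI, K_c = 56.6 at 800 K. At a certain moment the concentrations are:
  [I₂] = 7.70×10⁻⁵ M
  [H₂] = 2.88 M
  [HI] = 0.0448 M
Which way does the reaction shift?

Q_c = [HI]² / ([H₂]·[I₂]) = (0.0448)² / ((2.88)·(7.70×10⁻⁵)) = 9.05
Q_c = 9.05 < K_c = 56.6, so the forward reaction proceeds.

forward (toward products)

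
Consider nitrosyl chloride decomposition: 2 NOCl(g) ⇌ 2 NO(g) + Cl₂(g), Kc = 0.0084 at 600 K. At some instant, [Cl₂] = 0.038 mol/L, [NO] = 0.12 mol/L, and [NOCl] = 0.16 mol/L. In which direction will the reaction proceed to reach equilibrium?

Qc = [NO]²·[Cl₂] / [NOCl]² = (0.12)²·(0.038) / (0.16)² = 0.021
Qc = 0.021 > Kc = 0.0084, so the reverse reaction proceeds.

to the left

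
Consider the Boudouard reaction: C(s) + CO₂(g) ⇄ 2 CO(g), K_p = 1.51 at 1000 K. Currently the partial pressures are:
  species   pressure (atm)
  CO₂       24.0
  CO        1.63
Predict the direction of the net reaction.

forward (toward products)

(C is a pure solid — omitted from Q_p.)
Q_p = P(CO)² / P(CO₂) = (1.63)² / (24.0) = 0.111
Q_p = 0.111 < K_p = 1.51, so the forward reaction proceeds.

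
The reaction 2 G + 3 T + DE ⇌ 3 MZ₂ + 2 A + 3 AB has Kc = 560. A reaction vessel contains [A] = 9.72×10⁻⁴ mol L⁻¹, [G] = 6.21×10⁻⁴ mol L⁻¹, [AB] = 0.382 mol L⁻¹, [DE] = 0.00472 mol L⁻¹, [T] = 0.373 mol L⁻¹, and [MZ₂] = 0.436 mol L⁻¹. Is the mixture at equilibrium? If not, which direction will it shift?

no; Q < K, reaction proceeds forward

Qc = [MZ₂]³·[A]²·[AB]³ / ([G]²·[T]³·[DE]) = (0.436)³·(9.72×10⁻⁴)²·(0.382)³ / ((6.21×10⁻⁴)²·(0.373)³·(0.00472)) = 46.2
Qc = 46.2 < Kc = 560: net forward reaction.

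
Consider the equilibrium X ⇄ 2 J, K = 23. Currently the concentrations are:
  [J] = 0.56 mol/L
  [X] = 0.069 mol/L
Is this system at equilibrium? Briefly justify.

no; Q < K, reaction proceeds forward

Q = [J]² / [X] = (0.56)² / (0.069) = 4.5
Q = 4.5 < K = 23: net forward reaction.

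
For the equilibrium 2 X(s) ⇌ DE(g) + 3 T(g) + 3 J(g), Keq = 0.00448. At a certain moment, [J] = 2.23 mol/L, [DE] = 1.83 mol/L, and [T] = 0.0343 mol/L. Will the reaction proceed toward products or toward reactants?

toward products

(X is a pure solid — omitted from Q.)
Q = [DE]·[T]³·[J]³ = (1.83)·(0.0343)³·(2.23)³ = 8.19e-4
Q = 8.19e-4 < Keq = 0.00448, so the forward reaction proceeds.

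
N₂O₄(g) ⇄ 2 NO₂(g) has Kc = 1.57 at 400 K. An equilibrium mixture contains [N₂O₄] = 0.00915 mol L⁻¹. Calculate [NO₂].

At equilibrium, Kc = [NO₂]² / [N₂O₄] = 1.57.
([NO₂])² / (0.00915) = 1.57
[NO₂]² = 0.0144 ⇒ [NO₂] = 0.120 mol L⁻¹

[NO₂] = 0.120 mol L⁻¹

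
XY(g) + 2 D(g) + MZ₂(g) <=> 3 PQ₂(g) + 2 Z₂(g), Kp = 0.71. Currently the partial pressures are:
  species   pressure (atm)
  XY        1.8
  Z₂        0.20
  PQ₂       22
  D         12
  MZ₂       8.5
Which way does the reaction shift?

Qp = P(PQ₂)³·P(Z₂)² / (P(XY)·P(D)²·P(MZ₂)) = (22)³·(0.20)² / ((1.8)·(12)²·(8.5)) = 0.19
Qp = 0.19 < Kp = 0.71, so the forward reaction proceeds.

in the forward direction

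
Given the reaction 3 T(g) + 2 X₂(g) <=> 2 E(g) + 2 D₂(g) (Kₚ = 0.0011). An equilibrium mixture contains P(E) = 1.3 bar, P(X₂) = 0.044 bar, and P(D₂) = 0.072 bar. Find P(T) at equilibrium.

P(T) = 16 bar

At equilibrium, Kₚ = P(E)²·P(D₂)² / (P(T)³·P(X₂)²) = 0.0011.
(1.3)²·(0.072)² / ((P(T))³·(0.044)²) = 0.0011
P(T)³ = 4110 ⇒ P(T) = 16 bar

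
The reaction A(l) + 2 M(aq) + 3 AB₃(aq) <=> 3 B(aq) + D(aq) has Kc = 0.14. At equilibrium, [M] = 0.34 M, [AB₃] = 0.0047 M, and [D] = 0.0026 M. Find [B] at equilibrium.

[B] = 0.0086 M

(A is a pure liquid — omitted from Kc.)
At equilibrium, Kc = [B]³·[D] / ([M]²·[AB₃]³) = 0.14.
([B])³·(0.0026) / ((0.34)²·(0.0047)³) = 0.14
[B]³ = 6.46×10⁻⁷ ⇒ [B] = 0.0086 M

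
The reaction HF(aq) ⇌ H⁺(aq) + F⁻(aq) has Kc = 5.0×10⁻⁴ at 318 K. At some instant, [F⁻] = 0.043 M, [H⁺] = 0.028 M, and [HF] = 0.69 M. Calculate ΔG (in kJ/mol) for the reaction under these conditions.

ΔG = 3.30 kJ/mol

Qc = [H⁺]·[F⁻] / [HF] = (0.028)·(0.043) / (0.69) = 0.00174
ΔG = RT ln(Qc/Kc) = (8.314 J mol⁻¹ K⁻¹)(318 K) × ln(0.00174/5.0×10⁻⁴)
   = (2.644 kJ/mol)(1.247) = 3.30 kJ/mol
ΔG > 0, so the forward reaction is non-spontaneous (proceeds in reverse).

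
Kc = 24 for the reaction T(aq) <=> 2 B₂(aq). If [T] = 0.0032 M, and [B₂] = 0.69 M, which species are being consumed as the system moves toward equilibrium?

B₂ (products)

Qc = [B₂]² / [T] = (0.69)² / (0.0032) = 150
Qc = 150 > Kc = 24: net reverse reaction.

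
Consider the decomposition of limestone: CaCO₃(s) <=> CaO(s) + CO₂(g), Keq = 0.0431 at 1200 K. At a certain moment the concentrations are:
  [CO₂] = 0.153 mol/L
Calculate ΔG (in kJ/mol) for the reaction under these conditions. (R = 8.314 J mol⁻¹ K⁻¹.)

ΔG = 12.6 kJ/mol

(CaCO₃, CaO are pure solids — omitted from Q.)
Q = [CO₂] = 0.153
ΔG = RT ln(Q/Keq) = (8.314 J mol⁻¹ K⁻¹)(1200 K) × ln(0.153/0.0431)
   = (9.977 kJ/mol)(1.267) = 12.6 kJ/mol
ΔG > 0, so the forward reaction is non-spontaneous (proceeds in reverse).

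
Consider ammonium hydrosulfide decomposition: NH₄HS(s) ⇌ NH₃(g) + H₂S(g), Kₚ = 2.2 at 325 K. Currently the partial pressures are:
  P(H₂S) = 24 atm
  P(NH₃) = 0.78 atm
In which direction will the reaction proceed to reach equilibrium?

reverse (toward reactants)

(NH₄HS is a pure solid — omitted from Qₚ.)
Qₚ = P(NH₃)·P(H₂S) = (0.78)·(24) = 19
Qₚ = 19 > Kₚ = 2.2, so the reverse reaction proceeds.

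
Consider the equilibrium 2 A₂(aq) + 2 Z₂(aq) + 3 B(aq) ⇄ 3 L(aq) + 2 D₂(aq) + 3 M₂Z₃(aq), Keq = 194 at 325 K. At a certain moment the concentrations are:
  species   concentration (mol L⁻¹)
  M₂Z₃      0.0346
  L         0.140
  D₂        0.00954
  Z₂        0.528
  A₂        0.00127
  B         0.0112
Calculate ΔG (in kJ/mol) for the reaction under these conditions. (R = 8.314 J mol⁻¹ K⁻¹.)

ΔG = -6.68 kJ/mol

Q = [L]³·[D₂]²·[M₂Z₃]³ / ([A₂]²·[Z₂]²·[B]³) = (0.140)³·(0.00954)²·(0.0346)³ / ((0.00127)²·(0.528)²·(0.0112)³) = 16.4
ΔG = RT ln(Q/Keq) = (8.314 J mol⁻¹ K⁻¹)(325 K) × ln(16.4/194)
   = (2.702 kJ/mol)(-2.471) = -6.68 kJ/mol
ΔG < 0, so the forward reaction is spontaneous (proceeds forward).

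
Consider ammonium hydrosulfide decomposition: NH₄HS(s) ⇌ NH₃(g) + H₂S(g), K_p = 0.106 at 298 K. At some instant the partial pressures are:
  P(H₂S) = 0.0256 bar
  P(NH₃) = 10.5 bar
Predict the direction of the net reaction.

reverse (toward reactants)

(NH₄HS is a pure solid — omitted from Q_p.)
Q_p = P(NH₃)·P(H₂S) = (10.5)·(0.0256) = 0.269
Q_p = 0.269 > K_p = 0.106, so the reverse reaction proceeds.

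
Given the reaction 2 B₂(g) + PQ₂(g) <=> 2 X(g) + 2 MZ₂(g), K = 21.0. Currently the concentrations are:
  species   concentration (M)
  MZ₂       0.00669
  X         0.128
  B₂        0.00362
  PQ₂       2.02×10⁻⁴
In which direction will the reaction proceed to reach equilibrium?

to the left

Q = [X]²·[MZ₂]² / ([B₂]²·[PQ₂]) = (0.128)²·(0.00669)² / ((0.00362)²·(2.02×10⁻⁴)) = 277
Q = 277 > K = 21.0, so the reverse reaction proceeds.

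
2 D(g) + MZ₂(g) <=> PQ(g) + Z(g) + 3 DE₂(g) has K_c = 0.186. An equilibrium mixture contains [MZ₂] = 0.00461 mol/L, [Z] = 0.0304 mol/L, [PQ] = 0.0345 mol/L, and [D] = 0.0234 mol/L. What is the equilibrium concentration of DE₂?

At equilibrium, K_c = [PQ]·[Z]·[DE₂]³ / ([D]²·[MZ₂]) = 0.186.
(0.0345)·(0.0304)·([DE₂])³ / ((0.0234)²·(0.00461)) = 0.186
[DE₂]³ = 4.48e-4 ⇒ [DE₂] = 0.0765 mol/L

[DE₂] = 0.0765 mol/L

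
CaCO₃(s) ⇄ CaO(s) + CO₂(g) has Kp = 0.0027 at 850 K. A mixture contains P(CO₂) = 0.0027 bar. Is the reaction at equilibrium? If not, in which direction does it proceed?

(CaCO₃, CaO are pure solids — omitted from Qp.)
Qp = P(CO₂) = 0.0027
Qp = 0.0027 = Kp, so the system is already at equilibrium.

neither direction; the system is at equilibrium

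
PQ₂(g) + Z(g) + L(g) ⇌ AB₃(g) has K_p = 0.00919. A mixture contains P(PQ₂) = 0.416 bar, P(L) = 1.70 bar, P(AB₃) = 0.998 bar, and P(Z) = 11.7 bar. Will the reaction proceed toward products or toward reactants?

Q_p = P(AB₃) / (P(PQ₂)·P(Z)·P(L)) = (0.998) / ((0.416)·(11.7)·(1.70)) = 0.121
Q_p = 0.121 > K_p = 0.00919, so the reverse reaction proceeds.

to the left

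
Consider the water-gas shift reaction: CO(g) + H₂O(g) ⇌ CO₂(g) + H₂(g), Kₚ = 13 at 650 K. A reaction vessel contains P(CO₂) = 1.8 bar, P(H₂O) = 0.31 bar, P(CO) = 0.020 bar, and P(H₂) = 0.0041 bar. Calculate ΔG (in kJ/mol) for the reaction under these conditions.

ΔG = -12.9 kJ/mol

Qₚ = P(CO₂)·P(H₂) / (P(CO)·P(H₂O)) = (1.8)·(0.0041) / ((0.020)·(0.31)) = 1.19
ΔG = RT ln(Qₚ/Kₚ) = (8.314 J mol⁻¹ K⁻¹)(650 K) × ln(1.19/13)
   = (5.404 kJ/mol)(-2.391) = -12.9 kJ/mol
ΔG < 0, so the forward reaction is spontaneous (proceeds forward).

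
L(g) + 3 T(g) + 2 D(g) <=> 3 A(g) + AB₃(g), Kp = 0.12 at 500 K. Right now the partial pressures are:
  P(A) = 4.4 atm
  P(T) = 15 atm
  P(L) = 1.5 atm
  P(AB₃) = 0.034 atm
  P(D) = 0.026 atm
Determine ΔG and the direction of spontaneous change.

ΔG = 8.12 kJ/mol; the forward reaction is non-spontaneous

Qp = P(A)³·P(AB₃) / (P(L)·P(T)³·P(D)²) = (4.4)³·(0.034) / ((1.5)·(15)³·(0.026)²) = 0.846
ΔG = RT ln(Qp/Kp) = (8.314 J mol⁻¹ K⁻¹)(500 K) × ln(0.846/0.12)
   = (4.157 kJ/mol)(1.953) = 8.12 kJ/mol
ΔG > 0, so the forward reaction is non-spontaneous (proceeds in reverse).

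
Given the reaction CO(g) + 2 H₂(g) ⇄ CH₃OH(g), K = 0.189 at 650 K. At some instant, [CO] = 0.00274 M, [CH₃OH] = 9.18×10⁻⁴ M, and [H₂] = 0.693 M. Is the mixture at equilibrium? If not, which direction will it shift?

no; Q > K, reaction proceeds in reverse

Q = [CH₃OH] / ([CO]·[H₂]²) = (9.18×10⁻⁴) / ((0.00274)·(0.693)²) = 0.698
Q = 0.698 > K = 0.189: net reverse reaction.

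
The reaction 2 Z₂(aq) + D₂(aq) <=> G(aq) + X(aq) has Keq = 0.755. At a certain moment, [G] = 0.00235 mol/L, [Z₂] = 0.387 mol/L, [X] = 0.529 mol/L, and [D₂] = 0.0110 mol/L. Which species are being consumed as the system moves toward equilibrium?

Q = [G]·[X] / ([Z₂]²·[D₂]) = (0.00235)·(0.529) / ((0.387)²·(0.0110)) = 0.755
Q = 0.755 = Keq; the system is at equilibrium.

none (at equilibrium)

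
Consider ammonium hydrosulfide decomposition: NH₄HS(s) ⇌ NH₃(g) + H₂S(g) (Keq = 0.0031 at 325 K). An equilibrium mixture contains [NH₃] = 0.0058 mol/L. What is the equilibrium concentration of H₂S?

(NH₄HS is a pure solid — omitted from Keq.)
At equilibrium, Keq = [NH₃]·[H₂S] = 0.0031.
(0.0058)·([H₂S]) = 0.0031
[H₂S] = 0.534 = 0.53 mol/L

[H₂S] = 0.53 mol/L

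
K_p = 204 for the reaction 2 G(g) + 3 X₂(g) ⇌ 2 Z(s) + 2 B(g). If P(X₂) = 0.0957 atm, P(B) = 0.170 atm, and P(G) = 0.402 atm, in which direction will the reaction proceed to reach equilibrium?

(Z is a pure solid — omitted from Q_p.)
Q_p = P(B)² / (P(G)²·P(X₂)³) = (0.170)² / ((0.402)²·(0.0957)³) = 204
Q_p = 204 = K_p, so the system is already at equilibrium.

at equilibrium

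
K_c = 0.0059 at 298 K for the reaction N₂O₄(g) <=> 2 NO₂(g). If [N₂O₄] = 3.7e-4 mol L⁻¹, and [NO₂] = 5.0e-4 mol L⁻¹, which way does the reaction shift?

in the forward direction

Q_c = [NO₂]² / [N₂O₄] = (5.0e-4)² / (3.7e-4) = 6.8e-4
Q_c = 6.8e-4 < K_c = 0.0059, so the forward reaction proceeds.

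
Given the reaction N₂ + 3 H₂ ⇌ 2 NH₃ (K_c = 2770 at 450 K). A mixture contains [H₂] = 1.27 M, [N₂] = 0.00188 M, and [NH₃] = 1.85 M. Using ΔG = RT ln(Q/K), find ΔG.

ΔG = -4.25 kJ/mol

Q_c = [NH₃]² / ([N₂]·[H₂]³) = (1.85)² / ((0.00188)·(1.27)³) = 889
ΔG = RT ln(Q_c/K_c) = (8.314 J mol⁻¹ K⁻¹)(450 K) × ln(889/2770)
   = (3.741 kJ/mol)(-1.137) = -4.25 kJ/mol
ΔG < 0, so the forward reaction is spontaneous (proceeds forward).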